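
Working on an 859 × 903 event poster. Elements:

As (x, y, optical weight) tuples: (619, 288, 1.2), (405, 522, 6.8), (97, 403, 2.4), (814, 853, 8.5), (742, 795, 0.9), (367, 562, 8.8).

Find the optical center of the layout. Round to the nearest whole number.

(509, 621)

Total weight = 1.2 + 6.8 + 2.4 + 8.5 + 0.9 + 8.8 = 28.6.
x-moment: 1.2·619 + 6.8·405 + 2.4·97 + 8.5·814 + 0.9·742 + 8.8·367 = 14546.0; centroid 14546.0/28.6 ≈ 508.60.
y-moment: 1.2·288 + 6.8·522 + 2.4·403 + 8.5·853 + 0.9·795 + 8.8·562 = 17774.0; centroid 17774.0/28.6 ≈ 621.47.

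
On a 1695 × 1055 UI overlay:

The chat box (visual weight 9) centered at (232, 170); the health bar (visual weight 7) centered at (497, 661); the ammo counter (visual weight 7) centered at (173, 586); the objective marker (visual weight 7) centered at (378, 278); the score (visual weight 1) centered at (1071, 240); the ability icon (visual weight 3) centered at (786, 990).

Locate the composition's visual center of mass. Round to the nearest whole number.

Weights sum to 9 + 7 + 7 + 7 + 1 + 3 = 34.
Σw·x = 12853; x̄ = 12853/34 ≈ 378.03.
Σw·y = 15415; ȳ = 15415/34 ≈ 453.38.

(378, 453)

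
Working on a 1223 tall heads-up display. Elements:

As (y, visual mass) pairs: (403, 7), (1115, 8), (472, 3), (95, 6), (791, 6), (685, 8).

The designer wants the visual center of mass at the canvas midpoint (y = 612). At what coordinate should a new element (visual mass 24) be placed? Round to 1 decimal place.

After adding the new element, total weight = 7 + 8 + 3 + 6 + 6 + 8 + 24 = 62.
y: need Σw·y = 62·612 = 37944. Existing = 7·403 + 8·1115 + 3·472 + 6·95 + 6·791 + 8·685 = 23953. Remainder 13991 / 24 ≈ 582.96.

y ≈ 583.0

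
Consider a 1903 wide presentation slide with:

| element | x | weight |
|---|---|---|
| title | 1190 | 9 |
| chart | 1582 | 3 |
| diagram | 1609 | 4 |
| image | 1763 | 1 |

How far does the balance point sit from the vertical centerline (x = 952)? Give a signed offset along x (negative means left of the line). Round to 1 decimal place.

Weights sum to 9 + 3 + 4 + 1 = 17.
x-moment: 9·1190 + 3·1582 + 4·1609 + 1·1763 = 23655; centroid 23655/17 ≈ 1391.47.
Offset from x = 952: 1391.47 − 952 ≈ 439.47.

≈ 439.5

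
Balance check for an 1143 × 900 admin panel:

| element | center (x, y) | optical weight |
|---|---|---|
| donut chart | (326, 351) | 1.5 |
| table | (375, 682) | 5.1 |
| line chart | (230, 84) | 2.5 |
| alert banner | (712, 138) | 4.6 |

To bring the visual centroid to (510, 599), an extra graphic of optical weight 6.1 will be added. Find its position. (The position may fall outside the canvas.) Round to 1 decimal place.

(630.5, 1149.3)

After adding the extra graphic, total weight = 1.5 + 5.1 + 2.5 + 4.6 + 6.1 = 19.8.
x: target moment 19.8×510 = 10098.0; current 1.5·326 + 5.1·375 + 2.5·230 + 4.6·712 = 6251.7; the extra graphic supplies 3846.3, so x = 3846.3/6.1 ≈ 630.54.
y: target moment 19.8×599 = 11860.2; current 1.5·351 + 5.1·682 + 2.5·84 + 4.6·138 = 4849.5; the extra graphic supplies 7010.7, so y = 7010.7/6.1 ≈ 1149.30.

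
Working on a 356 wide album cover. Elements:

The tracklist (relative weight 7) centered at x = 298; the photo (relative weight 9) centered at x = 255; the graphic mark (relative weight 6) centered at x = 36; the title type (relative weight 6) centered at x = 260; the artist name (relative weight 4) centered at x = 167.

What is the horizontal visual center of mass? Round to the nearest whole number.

Weights sum to 7 + 9 + 6 + 6 + 4 = 32.
Σw·x = 7·298 + 9·255 + 6·36 + 6·260 + 4·167 = 6825, so x̄ = 6825/32 ≈ 213.28.

x ≈ 213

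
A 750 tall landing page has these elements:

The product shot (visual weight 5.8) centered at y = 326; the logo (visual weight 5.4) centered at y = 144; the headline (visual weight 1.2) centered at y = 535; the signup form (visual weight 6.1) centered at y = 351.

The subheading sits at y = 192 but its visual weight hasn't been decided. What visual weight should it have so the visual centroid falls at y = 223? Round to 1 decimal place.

Fixed elements: Σw = 5.8 + 5.4 + 1.2 + 6.1 = 18.5, Σw·y = 5.8·326 + 5.4·144 + 1.2·535 + 6.1·351 = 5451.5.
Set Σw·y/Σw = 223: (5451.5 + 192w) = 223·(18.5 + w).
So w = (223·18.5 − 5451.5)/(192 − 223) = -1326.0/-31 ≈ 42.77.

w ≈ 42.8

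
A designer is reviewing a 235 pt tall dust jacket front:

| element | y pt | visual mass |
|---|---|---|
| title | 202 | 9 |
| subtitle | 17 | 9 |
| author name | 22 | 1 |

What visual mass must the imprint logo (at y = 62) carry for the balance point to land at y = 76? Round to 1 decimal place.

Known weights sum to 9 + 9 + 1 = 19; their moment is 9·202 + 9·17 + 1·22 = 1993.
Balance at y = 76 requires (1993 + w·62) / (19 + w) = 76.
Rearranging, w·(62 − 76) = 76·19 − 1993 = -549, so w ≈ -549/-14 = 39.21.

w ≈ 39.2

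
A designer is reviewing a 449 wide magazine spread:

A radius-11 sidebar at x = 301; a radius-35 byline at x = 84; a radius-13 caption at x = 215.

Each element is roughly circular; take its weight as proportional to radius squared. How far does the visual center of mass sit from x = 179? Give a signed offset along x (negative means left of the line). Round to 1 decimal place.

Weights ∝ r²: sidebar 11² = 121, byline 35² = 1225, caption 13² = 169; Σw = 1515.
x: (121·301 + 1225·84 + 169·215) / 1515 = 175656 / 1515 ≈ 115.94
Against x = 179, that's 115.94 − 179 = -63.06.

≈ -63.1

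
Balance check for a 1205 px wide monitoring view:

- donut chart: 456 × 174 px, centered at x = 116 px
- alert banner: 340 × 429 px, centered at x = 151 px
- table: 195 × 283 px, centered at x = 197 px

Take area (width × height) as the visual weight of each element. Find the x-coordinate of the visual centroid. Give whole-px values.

Taking area as weight: donut chart 456·174 = 79344, alert banner 340·429 = 145860, table 195·283 = 55185. Sum 280389.
x: (79344·116 + 145860·151 + 55185·197) / 280389 = 42100209 / 280389 ≈ 150.15

x ≈ 150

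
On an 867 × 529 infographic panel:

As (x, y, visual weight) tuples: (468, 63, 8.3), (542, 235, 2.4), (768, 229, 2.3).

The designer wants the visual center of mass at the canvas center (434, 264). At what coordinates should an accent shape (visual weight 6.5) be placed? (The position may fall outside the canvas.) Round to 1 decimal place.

(232.5, 543.8)

New total weight: (8.3 + 2.4 + 2.3) + 6.5 = 19.5.
Along x: (6951.6 + 6.5·x) / 19.5 = 434 (existing moment 8.3·468 + 2.4·542 + 2.3·768 = 6951.6) ⇒ x = (8463.0 − 6951.6) / 6.5 ≈ 232.52.
Along y: (1613.6 + 6.5·y) / 19.5 = 264 (existing moment 8.3·63 + 2.4·235 + 2.3·229 = 1613.6) ⇒ y = (5148.0 − 1613.6) / 6.5 ≈ 543.75.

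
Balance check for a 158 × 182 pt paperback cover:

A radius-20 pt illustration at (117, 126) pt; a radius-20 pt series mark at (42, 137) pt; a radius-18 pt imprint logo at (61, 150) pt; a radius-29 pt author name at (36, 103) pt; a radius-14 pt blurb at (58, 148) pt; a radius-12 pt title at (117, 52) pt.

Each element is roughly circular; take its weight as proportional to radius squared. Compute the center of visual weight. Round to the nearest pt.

(62, 120)

r² weights: illustration 20² = 400, series mark 20² = 400, imprint logo 18² = 324, author name 29² = 841, blurb 14² = 196, title 12² = 144. Total = 2305.
x: moment 141856 / weight 2305 ≈ 61.54
y: moment 276919 / weight 2305 ≈ 120.14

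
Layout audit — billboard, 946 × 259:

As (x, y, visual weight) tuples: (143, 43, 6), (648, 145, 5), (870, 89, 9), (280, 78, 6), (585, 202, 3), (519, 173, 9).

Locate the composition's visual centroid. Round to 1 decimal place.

(527.2, 116.2)

Weights sum to 6 + 5 + 9 + 6 + 3 + 9 = 38.
Σw·x = 20034; x̄ = 20034/38 ≈ 527.21.
Σw·y = 4415; ȳ = 4415/38 ≈ 116.18.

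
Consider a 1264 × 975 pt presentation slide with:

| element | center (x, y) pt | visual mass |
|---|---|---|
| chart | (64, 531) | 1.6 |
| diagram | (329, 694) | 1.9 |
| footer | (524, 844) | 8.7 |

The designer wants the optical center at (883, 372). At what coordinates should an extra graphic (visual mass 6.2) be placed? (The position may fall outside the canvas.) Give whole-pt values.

With the extra graphic, Σw becomes 1.6 + 1.9 + 8.7 + 6.2 = 18.4.
x: target moment 18.4×883 = 16247.2; current 1.6·64 + 1.9·329 + 8.7·524 = 5286.3; the extra graphic supplies 10960.9, so x = 10960.9/6.2 ≈ 1767.89.
y: target moment 18.4×372 = 6844.8; current 1.6·531 + 1.9·694 + 8.7·844 = 9511.0; the extra graphic supplies -2666.2, so y = -2666.2/6.2 ≈ -430.03.

(1768, -430)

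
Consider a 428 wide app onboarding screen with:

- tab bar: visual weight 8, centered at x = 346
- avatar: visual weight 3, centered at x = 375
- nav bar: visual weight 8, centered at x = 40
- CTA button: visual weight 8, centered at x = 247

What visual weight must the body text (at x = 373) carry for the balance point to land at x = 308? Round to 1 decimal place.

Known weights sum to 8 + 3 + 8 + 8 = 27; their moment is 8·346 + 3·375 + 8·40 + 8·247 = 6189.
Set Σw·x/Σw = 308: (6189 + 373w) = 308·(27 + w).
Rearranging, w·(373 − 308) = 308·27 − 6189 = 2127, so w ≈ 2127/65 = 32.72.

w ≈ 32.7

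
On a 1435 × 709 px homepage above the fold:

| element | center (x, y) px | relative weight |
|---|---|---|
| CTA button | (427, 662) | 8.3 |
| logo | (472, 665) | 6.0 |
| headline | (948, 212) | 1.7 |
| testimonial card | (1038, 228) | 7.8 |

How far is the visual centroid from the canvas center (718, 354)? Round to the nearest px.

≈ 141 px

Weights sum to 8.3 + 6.0 + 1.7 + 7.8 = 23.8.
Σw·x = 8.3·427 + 6.0·472 + 1.7·948 + 7.8·1038 = 16084.1, so x̄ = 16084.1/23.8 ≈ 675.80.
Σw·y = 8.3·662 + 6.0·665 + 1.7·212 + 7.8·228 = 11623.4, so ȳ = 11623.4/23.8 ≈ 488.38.
Offset from (718, 354): Δx ≈ -42.20, Δy ≈ 134.38; distance = √(Δx² + Δy²) ≈ 140.85.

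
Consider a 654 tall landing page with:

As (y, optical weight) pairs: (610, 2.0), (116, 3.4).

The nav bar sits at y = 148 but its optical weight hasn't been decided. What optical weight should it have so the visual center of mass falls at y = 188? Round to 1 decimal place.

Fixed elements: Σw = 2.0 + 3.4 = 5.4, Σw·y = 2.0·610 + 3.4·116 = 1614.4.
Set Σw·y/Σw = 188: (1614.4 + 148w) = 188·(5.4 + w).
So w = (188·5.4 − 1614.4)/(148 − 188) = -599.2/-40 ≈ 14.98.

w ≈ 15.0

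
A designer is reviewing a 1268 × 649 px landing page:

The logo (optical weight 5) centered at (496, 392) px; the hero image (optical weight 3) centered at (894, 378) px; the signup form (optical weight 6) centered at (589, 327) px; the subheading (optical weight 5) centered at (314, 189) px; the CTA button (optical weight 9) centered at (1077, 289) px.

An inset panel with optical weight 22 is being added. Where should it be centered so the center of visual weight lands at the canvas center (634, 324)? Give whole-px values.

With the inset panel, Σw becomes 5 + 3 + 6 + 5 + 9 + 22 = 50.
x: target moment 50×634 = 31700; current 5·496 + 3·894 + 6·589 + 5·314 + 9·1077 = 19959; the inset panel supplies 11741, so x = 11741/22 ≈ 533.68.
y: target moment 50×324 = 16200; current 5·392 + 3·378 + 6·327 + 5·189 + 9·289 = 8602; the inset panel supplies 7598, so y = 7598/22 ≈ 345.36.

(534, 345)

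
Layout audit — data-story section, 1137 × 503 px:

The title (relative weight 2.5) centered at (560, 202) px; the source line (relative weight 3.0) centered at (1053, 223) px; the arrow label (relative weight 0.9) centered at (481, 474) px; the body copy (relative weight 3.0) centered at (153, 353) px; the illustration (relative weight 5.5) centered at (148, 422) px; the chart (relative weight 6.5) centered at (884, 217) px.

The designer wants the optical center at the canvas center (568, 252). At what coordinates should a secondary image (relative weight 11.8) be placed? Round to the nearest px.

New total weight: (2.5 + 3.0 + 0.9 + 3.0 + 5.5 + 6.5) + 11.8 = 33.2.
x: need Σw·x = 33.2·568 = 18857.6. Existing = 2.5·560 + 3.0·1053 + 0.9·481 + 3.0·153 + 5.5·148 + 6.5·884 = 12010.9. Remainder 6846.7 / 11.8 ≈ 580.23.
y: need Σw·y = 33.2·252 = 8366.4. Existing = 2.5·202 + 3.0·223 + 0.9·474 + 3.0·353 + 5.5·422 + 6.5·217 = 6391.1. Remainder 1975.3 / 11.8 ≈ 167.40.

(580, 167)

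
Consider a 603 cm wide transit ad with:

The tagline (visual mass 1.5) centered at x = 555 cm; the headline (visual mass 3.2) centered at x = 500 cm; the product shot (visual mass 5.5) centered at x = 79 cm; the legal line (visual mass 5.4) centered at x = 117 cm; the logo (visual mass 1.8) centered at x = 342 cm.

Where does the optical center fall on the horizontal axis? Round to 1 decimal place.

Weights sum to 1.5 + 3.2 + 5.5 + 5.4 + 1.8 = 17.4.
Σw·x = 1.5·555 + 3.2·500 + 5.5·79 + 5.4·117 + 1.8·342 = 4114.4, so x̄ = 4114.4/17.4 ≈ 236.46.

x ≈ 236.5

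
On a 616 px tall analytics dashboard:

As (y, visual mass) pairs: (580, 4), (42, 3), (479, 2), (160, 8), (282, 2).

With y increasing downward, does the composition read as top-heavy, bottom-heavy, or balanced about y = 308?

top-heavy

Σw = 4 + 3 + 2 + 8 + 2 = 19.
y: (4·580 + 3·42 + 2·479 + 8·160 + 2·282) / 19 = 5248 / 19 ≈ 276.21
276.2 vs midline 308 → top-heavy.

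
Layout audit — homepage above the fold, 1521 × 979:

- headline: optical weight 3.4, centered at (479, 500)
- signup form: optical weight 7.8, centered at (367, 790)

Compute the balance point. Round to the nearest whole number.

(401, 702)

Σw = 3.4 + 7.8 = 11.2.
Σw·x = 3.4·479 + 7.8·367 = 4491.2, so x̄ = 4491.2/11.2 ≈ 401.00.
Σw·y = 3.4·500 + 7.8·790 = 7862.0, so ȳ = 7862.0/11.2 ≈ 701.96.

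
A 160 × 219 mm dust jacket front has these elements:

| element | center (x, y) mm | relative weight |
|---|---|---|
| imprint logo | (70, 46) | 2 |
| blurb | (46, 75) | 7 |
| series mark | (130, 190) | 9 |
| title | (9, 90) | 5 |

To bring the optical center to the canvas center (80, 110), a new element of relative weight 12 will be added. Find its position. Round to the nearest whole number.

With the new element, Σw becomes 2 + 7 + 9 + 5 + 12 = 35.
Along x: (1677 + 12·x) / 35 = 80 (existing moment 2·70 + 7·46 + 9·130 + 5·9 = 1677) ⇒ x = (2800 − 1677) / 12 ≈ 93.58.
Along y: (2777 + 12·y) / 35 = 110 (existing moment 2·46 + 7·75 + 9·190 + 5·90 = 2777) ⇒ y = (3850 − 2777) / 12 ≈ 89.42.

(94, 89)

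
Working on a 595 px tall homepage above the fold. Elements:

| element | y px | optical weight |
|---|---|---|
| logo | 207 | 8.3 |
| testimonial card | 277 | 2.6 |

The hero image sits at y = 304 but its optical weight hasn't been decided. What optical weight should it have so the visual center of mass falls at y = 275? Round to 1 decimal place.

Existing Σw = 10.9 (8.3 + 2.6); existing moment 8.3·207 + 2.6·277 = 2438.3.
Set Σw·y/Σw = 275: (2438.3 + 304w) = 275·(10.9 + w).
Solving: w = (275·10.9 − 2438.3) / (304 − 275) = 559.2 / 29 ≈ 19.28.

w ≈ 19.3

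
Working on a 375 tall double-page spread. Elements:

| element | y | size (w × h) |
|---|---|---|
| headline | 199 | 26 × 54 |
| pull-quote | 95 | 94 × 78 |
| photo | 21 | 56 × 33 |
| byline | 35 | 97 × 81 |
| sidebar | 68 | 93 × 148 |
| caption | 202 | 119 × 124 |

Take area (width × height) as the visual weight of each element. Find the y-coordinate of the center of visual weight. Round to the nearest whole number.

y ≈ 111

Areas → weights: headline 26·54 = 1404, pull-quote 94·78 = 7332, photo 56·33 = 1848, byline 97·81 = 7857, sidebar 93·148 = 13764, caption 119·124 = 14756; Σw = 46961.
Σw·y = 1404·199 + 7332·95 + 1848·21 + 7857·35 + 13764·68 + 14756·202 = 5206403, so ȳ = 5206403/46961 ≈ 110.87.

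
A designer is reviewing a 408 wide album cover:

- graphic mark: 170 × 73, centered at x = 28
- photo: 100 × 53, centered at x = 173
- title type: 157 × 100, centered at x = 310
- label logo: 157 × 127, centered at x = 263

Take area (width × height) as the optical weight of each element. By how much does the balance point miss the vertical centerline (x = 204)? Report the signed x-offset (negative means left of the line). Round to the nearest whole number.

Areas → weights: graphic mark 170·73 = 12410, photo 100·53 = 5300, title type 157·100 = 15700, label logo 157·127 = 19939; Σw = 53349.
x: (12410·28 + 5300·173 + 15700·310 + 19939·263) / 53349 = 11375337 / 53349 ≈ 213.22
Against x = 204, that's 213.22 − 204 = 9.22.

≈ 9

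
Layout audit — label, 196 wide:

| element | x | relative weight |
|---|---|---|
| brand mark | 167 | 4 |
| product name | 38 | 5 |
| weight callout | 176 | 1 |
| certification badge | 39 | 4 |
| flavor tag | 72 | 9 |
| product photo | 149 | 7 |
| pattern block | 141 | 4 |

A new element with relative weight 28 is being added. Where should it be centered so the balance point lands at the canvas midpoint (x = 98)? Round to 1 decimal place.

New total weight: (4 + 5 + 1 + 4 + 9 + 7 + 4) + 28 = 62.
x: need Σw·x = 62·98 = 6076. Existing = 4·167 + 5·38 + 1·176 + 4·39 + 9·72 + 7·149 + 4·141 = 3445. Remainder 2631 / 28 ≈ 93.96.

x ≈ 94.0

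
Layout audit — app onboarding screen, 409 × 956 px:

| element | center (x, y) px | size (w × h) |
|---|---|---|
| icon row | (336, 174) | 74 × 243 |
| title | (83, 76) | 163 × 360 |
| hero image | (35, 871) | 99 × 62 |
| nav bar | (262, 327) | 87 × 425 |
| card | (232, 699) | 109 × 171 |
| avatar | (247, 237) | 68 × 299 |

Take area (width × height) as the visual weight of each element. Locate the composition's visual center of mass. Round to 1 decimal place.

Taking area as weight: icon row 74·243 = 17982, title 163·360 = 58680, hero image 99·62 = 6138, nav bar 87·425 = 36975, card 109·171 = 18639, avatar 68·299 = 20332. Sum 158746.
x: moment 30160924 / weight 158746 ≈ 189.99
y: moment 42872916 / weight 158746 ≈ 270.07

(190.0, 270.1)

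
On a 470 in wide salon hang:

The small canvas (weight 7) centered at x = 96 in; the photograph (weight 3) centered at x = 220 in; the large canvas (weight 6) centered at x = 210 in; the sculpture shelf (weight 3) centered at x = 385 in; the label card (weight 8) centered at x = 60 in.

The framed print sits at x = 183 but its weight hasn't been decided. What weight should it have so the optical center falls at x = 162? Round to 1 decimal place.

w ≈ 7.0

Existing Σw = 27 (7 + 3 + 6 + 3 + 8); existing moment 7·96 + 3·220 + 6·210 + 3·385 + 8·60 = 4227.
Set Σw·x/Σw = 162: (4227 + 183w) = 162·(27 + w).
So w = (162·27 − 4227)/(183 − 162) = 147/21 ≈ 7.00.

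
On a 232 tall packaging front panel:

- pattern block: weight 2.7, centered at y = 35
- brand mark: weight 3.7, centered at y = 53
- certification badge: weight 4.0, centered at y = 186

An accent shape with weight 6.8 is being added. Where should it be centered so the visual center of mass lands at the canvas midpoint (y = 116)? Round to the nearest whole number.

New total weight: (2.7 + 3.7 + 4.0) + 6.8 = 17.2.
y: need Σw·y = 17.2·116 = 1995.2. Existing = 2.7·35 + 3.7·53 + 4.0·186 = 1034.6. Remainder 960.6 / 6.8 ≈ 141.26.

y ≈ 141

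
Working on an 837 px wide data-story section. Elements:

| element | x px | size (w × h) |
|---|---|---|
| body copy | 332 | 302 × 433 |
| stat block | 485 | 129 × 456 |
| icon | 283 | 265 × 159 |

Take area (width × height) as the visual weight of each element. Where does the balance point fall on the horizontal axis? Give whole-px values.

Areas → weights: body copy 302·433 = 130766, stat block 129·456 = 58824, icon 265·159 = 42135; Σw = 231725.
x-moment: 130766·332 + 58824·485 + 42135·283 = 83868157; centroid 83868157/231725 ≈ 361.93.

x ≈ 362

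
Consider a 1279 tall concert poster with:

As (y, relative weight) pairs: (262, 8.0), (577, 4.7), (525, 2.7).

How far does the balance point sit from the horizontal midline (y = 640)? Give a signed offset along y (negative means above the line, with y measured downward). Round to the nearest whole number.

≈ -236

Total weight = 8.0 + 4.7 + 2.7 = 15.4.
Σw·y = 8.0·262 + 4.7·577 + 2.7·525 = 6225.4, so ȳ = 6225.4/15.4 ≈ 404.25.
Offset from y = 640: 404.25 − 640 ≈ -235.75.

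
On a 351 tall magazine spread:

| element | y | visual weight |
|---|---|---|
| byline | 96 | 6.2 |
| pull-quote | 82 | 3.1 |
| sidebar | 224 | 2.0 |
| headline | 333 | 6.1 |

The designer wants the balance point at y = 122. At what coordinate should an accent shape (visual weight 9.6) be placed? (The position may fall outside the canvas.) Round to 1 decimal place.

After adding the accent shape, total weight = 6.2 + 3.1 + 2.0 + 6.1 + 9.6 = 27.0.
Along y: (3328.7 + 9.6·y) / 27.0 = 122 (existing moment 6.2·96 + 3.1·82 + 2.0·224 + 6.1·333 = 3328.7) ⇒ y = (3294.0 − 3328.7) / 9.6 ≈ -3.61.

y ≈ -3.6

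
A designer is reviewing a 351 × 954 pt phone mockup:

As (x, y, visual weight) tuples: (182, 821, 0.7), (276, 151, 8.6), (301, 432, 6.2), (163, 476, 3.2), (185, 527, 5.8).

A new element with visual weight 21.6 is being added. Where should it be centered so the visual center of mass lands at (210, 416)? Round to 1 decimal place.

New total weight: (0.7 + 8.6 + 6.2 + 3.2 + 5.8) + 21.6 = 46.1.
x: target moment 46.1×210 = 9681.0; current 0.7·182 + 8.6·276 + 6.2·301 + 3.2·163 + 5.8·185 = 5961.8; the new element supplies 3719.2, so x = 3719.2/21.6 ≈ 172.19.
y: target moment 46.1×416 = 19177.6; current 0.7·821 + 8.6·151 + 6.2·432 + 3.2·476 + 5.8·527 = 9131.5; the new element supplies 10046.1, so y = 10046.1/21.6 ≈ 465.10.

(172.2, 465.1)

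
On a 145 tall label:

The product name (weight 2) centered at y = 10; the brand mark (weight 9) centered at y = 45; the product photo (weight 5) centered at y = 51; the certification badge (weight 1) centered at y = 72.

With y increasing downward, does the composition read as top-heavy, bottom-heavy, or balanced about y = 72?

Weights sum to 2 + 9 + 5 + 1 = 17.
y-moment: 2·10 + 9·45 + 5·51 + 1·72 = 752; centroid 752/17 ≈ 44.24.
44.2 lies above (smaller y than) the midline 72, so the layout is top-heavy.

top-heavy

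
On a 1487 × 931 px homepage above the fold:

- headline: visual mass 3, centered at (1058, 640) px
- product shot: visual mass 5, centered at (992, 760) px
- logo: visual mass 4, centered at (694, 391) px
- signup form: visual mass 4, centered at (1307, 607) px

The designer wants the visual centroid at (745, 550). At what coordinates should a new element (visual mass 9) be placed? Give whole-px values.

After adding the new element, total weight = 3 + 5 + 4 + 4 + 9 = 25.
x: need Σw·x = 25·745 = 18625. Existing = 3·1058 + 5·992 + 4·694 + 4·1307 = 16138. Remainder 2487 / 9 ≈ 276.33.
y: need Σw·y = 25·550 = 13750. Existing = 3·640 + 5·760 + 4·391 + 4·607 = 9712. Remainder 4038 / 9 ≈ 448.67.

(276, 449)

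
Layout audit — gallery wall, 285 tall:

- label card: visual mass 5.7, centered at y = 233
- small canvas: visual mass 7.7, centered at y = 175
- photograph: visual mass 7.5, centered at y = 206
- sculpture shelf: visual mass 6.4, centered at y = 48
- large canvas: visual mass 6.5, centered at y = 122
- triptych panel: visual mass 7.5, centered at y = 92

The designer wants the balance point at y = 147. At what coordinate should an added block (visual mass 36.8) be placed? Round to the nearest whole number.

New total weight: (5.7 + 7.7 + 7.5 + 6.4 + 6.5 + 7.5) + 36.8 = 78.1.
y: need Σw·y = 78.1·147 = 11480.7. Existing = 5.7·233 + 7.7·175 + 7.5·206 + 6.4·48 + 6.5·122 + 7.5·92 = 6010.8. Remainder 5469.9 / 36.8 ≈ 148.64.

y ≈ 149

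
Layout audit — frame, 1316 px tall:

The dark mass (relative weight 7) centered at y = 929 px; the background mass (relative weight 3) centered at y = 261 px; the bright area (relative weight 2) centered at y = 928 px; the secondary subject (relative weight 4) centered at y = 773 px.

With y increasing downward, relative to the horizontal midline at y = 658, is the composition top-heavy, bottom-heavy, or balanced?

Weights sum to 7 + 3 + 2 + 4 = 16.
Σw·y = 7·929 + 3·261 + 2·928 + 4·773 = 12234, so ȳ = 12234/16 ≈ 764.62.
764.6 vs midline 658 → bottom-heavy.

bottom-heavy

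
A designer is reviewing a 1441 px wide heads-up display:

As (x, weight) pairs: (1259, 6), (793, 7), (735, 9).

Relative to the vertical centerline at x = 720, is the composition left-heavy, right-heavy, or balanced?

Σw = 6 + 7 + 9 = 22.
x: (6·1259 + 7·793 + 9·735) / 22 = 19720 / 22 ≈ 896.36
896.4 vs midline 720 → right-heavy.

right-heavy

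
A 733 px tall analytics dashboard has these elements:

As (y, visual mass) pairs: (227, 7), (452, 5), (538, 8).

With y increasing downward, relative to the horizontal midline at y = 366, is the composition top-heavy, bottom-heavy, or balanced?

Weights sum to 7 + 5 + 8 = 20.
y-moment: 7·227 + 5·452 + 8·538 = 8153; centroid 8153/20 ≈ 407.65.
Since 407.6 is below (larger y than) 366, the composition reads bottom-heavy.

bottom-heavy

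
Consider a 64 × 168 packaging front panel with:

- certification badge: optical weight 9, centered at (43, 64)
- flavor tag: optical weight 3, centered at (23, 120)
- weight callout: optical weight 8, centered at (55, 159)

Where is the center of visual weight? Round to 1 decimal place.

Total weight = 9 + 3 + 8 = 20.
Σw·x = 9·43 + 3·23 + 8·55 = 896, so x̄ = 896/20 ≈ 44.80.
Σw·y = 9·64 + 3·120 + 8·159 = 2208, so ȳ = 2208/20 ≈ 110.40.

(44.8, 110.4)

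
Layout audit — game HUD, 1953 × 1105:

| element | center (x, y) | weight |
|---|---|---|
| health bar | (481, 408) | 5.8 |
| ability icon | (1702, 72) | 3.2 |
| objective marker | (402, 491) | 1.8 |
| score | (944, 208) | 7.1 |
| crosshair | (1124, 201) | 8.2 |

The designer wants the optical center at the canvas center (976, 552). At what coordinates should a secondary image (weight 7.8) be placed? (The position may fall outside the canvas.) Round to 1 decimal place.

New total weight: (5.8 + 3.2 + 1.8 + 7.1 + 8.2) + 7.8 = 33.9.
x: need Σw·x = 33.9·976 = 33086.4. Existing = 5.8·481 + 3.2·1702 + 1.8·402 + 7.1·944 + 8.2·1124 = 24879.0. Remainder 8207.4 / 7.8 ≈ 1052.23.
y: need Σw·y = 33.9·552 = 18712.8. Existing = 5.8·408 + 3.2·72 + 1.8·491 + 7.1·208 + 8.2·201 = 6605.6. Remainder 12107.2 / 7.8 ≈ 1552.21.

(1052.2, 1552.2)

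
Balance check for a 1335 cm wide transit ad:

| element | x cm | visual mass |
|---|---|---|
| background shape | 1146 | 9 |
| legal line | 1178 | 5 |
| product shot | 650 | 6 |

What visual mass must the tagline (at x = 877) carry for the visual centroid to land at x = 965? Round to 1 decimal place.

w ≈ 9.1

Fixed elements: Σw = 9 + 5 + 6 = 20, Σw·x = 9·1146 + 5·1178 + 6·650 = 20104.
Balance at x = 965 requires (20104 + w·877) / (20 + w) = 965.
So w = (965·20 − 20104)/(877 − 965) = -804/-88 ≈ 9.14.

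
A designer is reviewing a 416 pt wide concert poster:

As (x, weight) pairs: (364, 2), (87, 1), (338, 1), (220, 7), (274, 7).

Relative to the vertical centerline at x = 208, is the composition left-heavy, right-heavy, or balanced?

Weights sum to 2 + 1 + 1 + 7 + 7 = 18.
Σw·x = 2·364 + 1·87 + 1·338 + 7·220 + 7·274 = 4611, so x̄ = 4611/18 ≈ 256.17.
Since 256.2 is right of 208, the composition reads right-heavy.

right-heavy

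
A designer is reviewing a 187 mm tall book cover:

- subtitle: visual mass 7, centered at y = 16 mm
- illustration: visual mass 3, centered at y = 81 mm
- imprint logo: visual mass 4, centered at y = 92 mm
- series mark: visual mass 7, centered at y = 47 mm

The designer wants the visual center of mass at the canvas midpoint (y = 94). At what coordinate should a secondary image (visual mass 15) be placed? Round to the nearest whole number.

y ≈ 155

After adding the secondary image, total weight = 7 + 3 + 4 + 7 + 15 = 36.
y: need Σw·y = 36·94 = 3384. Existing = 7·16 + 3·81 + 4·92 + 7·47 = 1052. Remainder 2332 / 15 ≈ 155.47.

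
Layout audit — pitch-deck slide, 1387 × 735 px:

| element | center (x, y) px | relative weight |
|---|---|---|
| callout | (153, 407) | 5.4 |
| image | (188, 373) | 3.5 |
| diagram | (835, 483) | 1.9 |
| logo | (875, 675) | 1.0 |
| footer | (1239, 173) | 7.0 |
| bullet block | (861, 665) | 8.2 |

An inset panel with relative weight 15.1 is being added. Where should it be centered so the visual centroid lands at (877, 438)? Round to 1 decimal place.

(1141.9, 442.4)

New total weight: (5.4 + 3.5 + 1.9 + 1.0 + 7.0 + 8.2) + 15.1 = 42.1.
x: target moment 42.1×877 = 36921.7; current 5.4·153 + 3.5·188 + 1.9·835 + 1.0·875 + 7.0·1239 + 8.2·861 = 19678.9; the inset panel supplies 17242.8, so x = 17242.8/15.1 ≈ 1141.91.
y: target moment 42.1×438 = 18439.8; current 5.4·407 + 3.5·373 + 1.9·483 + 1.0·675 + 7.0·173 + 8.2·665 = 11760.0; the inset panel supplies 6679.8, so y = 6679.8/15.1 ≈ 442.37.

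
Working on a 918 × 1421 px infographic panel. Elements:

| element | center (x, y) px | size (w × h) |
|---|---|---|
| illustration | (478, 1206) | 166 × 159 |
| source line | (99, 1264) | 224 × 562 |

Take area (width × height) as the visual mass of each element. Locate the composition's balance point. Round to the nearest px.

(165, 1254)

Taking area as weight: illustration 166·159 = 26394, source line 224·562 = 125888. Sum 152282.
x-moment: 26394·478 + 125888·99 = 25079244; centroid 25079244/152282 ≈ 164.69.
y-moment: 26394·1206 + 125888·1264 = 190953596; centroid 190953596/152282 ≈ 1253.95.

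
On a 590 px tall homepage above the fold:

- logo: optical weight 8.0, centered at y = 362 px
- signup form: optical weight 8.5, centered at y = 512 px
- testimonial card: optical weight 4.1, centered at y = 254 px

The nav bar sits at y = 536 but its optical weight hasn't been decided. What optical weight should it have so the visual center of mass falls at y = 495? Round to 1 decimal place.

w ≈ 46.5

Existing Σw = 20.6 (8.0 + 8.5 + 4.1); existing moment 8.0·362 + 8.5·512 + 4.1·254 = 8289.4.
For the centroid to hit 495: (8289.4 + w·536) / (20.6 + w) = 495.
So w = (495·20.6 − 8289.4)/(536 − 495) = 1907.6/41 ≈ 46.53.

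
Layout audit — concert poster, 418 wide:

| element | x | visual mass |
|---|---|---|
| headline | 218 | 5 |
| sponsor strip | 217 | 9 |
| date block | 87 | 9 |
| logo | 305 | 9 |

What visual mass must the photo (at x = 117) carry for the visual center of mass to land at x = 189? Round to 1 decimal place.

w ≈ 7.3

Fixed elements: Σw = 5 + 9 + 9 + 9 = 32, Σw·x = 5·218 + 9·217 + 9·87 + 9·305 = 6571.
Set Σw·x/Σw = 189: (6571 + 117w) = 189·(32 + w).
So w = (189·32 − 6571)/(117 − 189) = -523/-72 ≈ 7.26.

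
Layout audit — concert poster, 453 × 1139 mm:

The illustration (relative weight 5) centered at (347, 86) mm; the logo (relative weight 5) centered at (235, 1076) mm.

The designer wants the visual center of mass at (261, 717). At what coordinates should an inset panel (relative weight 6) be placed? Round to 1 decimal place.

With the inset panel, Σw becomes 5 + 5 + 6 = 16.
Along x: (2910 + 6·x) / 16 = 261 (existing moment 5·347 + 5·235 = 2910) ⇒ x = (4176 − 2910) / 6 ≈ 211.00.
Along y: (5810 + 6·y) / 16 = 717 (existing moment 5·86 + 5·1076 = 5810) ⇒ y = (11472 − 5810) / 6 ≈ 943.67.

(211.0, 943.7)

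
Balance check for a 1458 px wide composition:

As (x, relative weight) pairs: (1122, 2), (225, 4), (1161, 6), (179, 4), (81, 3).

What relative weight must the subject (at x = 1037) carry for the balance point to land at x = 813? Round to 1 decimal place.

w ≈ 19.5

Known weights sum to 2 + 4 + 6 + 4 + 3 = 19; their moment is 2·1122 + 4·225 + 6·1161 + 4·179 + 3·81 = 11069.
Set Σw·x/Σw = 813: (11069 + 1037w) = 813·(19 + w).
Rearranging, w·(1037 − 813) = 813·19 − 11069 = 4378, so w ≈ 4378/224 = 19.54.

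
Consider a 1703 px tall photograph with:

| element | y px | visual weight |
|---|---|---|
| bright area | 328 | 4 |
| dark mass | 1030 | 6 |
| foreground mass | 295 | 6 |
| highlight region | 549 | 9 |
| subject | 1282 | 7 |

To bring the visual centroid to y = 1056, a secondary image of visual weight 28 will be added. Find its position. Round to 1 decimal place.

y ≈ 1435.1

With the secondary image, Σw becomes 4 + 6 + 6 + 9 + 7 + 28 = 60.
y: target moment 60×1056 = 63360; current 4·328 + 6·1030 + 6·295 + 9·549 + 7·1282 = 23177; the secondary image supplies 40183, so y = 40183/28 ≈ 1435.11.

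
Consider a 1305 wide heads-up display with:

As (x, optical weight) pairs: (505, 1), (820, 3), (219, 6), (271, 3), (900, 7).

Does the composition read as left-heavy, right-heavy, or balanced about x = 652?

Total weight = 1 + 3 + 6 + 3 + 7 = 20.
Σw·x = 1·505 + 3·820 + 6·219 + 3·271 + 7·900 = 11392, so x̄ = 11392/20 ≈ 569.60.
569.6 vs midline 652 → left-heavy.

left-heavy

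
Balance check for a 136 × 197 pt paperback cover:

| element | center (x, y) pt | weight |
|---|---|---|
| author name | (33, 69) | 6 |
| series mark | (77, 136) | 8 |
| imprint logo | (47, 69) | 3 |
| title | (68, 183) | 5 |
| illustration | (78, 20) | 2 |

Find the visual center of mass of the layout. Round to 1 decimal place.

Total weight = 6 + 8 + 3 + 5 + 2 = 24.
x: (6·33 + 8·77 + 3·47 + 5·68 + 2·78) / 24 = 1451 / 24 ≈ 60.46
y: (6·69 + 8·136 + 3·69 + 5·183 + 2·20) / 24 = 2664 / 24 ≈ 111.00

(60.5, 111.0)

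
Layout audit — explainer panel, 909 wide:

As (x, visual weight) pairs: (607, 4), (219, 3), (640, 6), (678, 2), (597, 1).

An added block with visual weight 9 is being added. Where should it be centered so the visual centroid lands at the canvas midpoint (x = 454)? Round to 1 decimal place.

New total weight: (4 + 3 + 6 + 2 + 1) + 9 = 25.
Along x: (8878 + 9·x) / 25 = 454 (existing moment 4·607 + 3·219 + 6·640 + 2·678 + 1·597 = 8878) ⇒ x = (11350 − 8878) / 9 ≈ 274.67.

x ≈ 274.7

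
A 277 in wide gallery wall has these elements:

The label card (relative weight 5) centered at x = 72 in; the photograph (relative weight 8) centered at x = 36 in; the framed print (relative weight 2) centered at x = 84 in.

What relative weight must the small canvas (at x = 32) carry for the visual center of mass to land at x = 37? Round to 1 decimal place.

w ≈ 52.2

Fixed elements: Σw = 5 + 8 + 2 = 15, Σw·x = 5·72 + 8·36 + 2·84 = 816.
Set Σw·x/Σw = 37: (816 + 32w) = 37·(15 + w).
Solving: w = (37·15 − 816) / (32 − 37) = -261 / -5 ≈ 52.20.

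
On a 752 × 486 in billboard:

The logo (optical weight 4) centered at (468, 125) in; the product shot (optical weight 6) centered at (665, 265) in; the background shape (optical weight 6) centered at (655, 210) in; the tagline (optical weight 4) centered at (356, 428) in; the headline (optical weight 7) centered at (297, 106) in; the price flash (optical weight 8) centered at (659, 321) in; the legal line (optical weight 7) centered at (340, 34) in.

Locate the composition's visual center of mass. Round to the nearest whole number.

(499, 205)

Total weight = 4 + 6 + 6 + 4 + 7 + 8 + 7 = 42.
x-moment: 4·468 + 6·665 + 6·655 + 4·356 + 7·297 + 8·659 + 7·340 = 20947; centroid 20947/42 ≈ 498.74.
y-moment: 4·125 + 6·265 + 6·210 + 4·428 + 7·106 + 8·321 + 7·34 = 8610; centroid 8610/42 ≈ 205.00.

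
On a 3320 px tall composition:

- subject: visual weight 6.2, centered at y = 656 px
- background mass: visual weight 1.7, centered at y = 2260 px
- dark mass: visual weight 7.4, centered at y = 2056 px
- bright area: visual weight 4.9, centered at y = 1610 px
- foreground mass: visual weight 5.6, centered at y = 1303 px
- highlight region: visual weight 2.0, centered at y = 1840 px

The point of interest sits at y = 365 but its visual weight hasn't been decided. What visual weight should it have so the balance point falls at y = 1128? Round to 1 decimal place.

w ≈ 13.9

Existing Σw = 27.8 (6.2 + 1.7 + 7.4 + 4.9 + 5.6 + 2.0); existing moment 6.2·656 + 1.7·2260 + 7.4·2056 + 4.9·1610 + 5.6·1303 + 2.0·1840 = 41989.4.
For the centroid to hit 1128: (41989.4 + w·365) / (27.8 + w) = 1128.
Rearranging, w·(365 − 1128) = 1128·27.8 − 41989.4 = -10631.0, so w ≈ -10631.0/-763 = 13.93.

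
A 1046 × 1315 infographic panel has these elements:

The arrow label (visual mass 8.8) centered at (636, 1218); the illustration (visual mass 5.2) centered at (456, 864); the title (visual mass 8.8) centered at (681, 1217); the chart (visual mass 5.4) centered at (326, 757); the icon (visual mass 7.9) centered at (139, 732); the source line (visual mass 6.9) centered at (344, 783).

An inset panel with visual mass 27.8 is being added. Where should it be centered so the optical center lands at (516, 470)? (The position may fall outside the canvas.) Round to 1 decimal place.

(623.7, -284.8)

After adding the inset panel, total weight = 8.8 + 5.2 + 8.8 + 5.4 + 7.9 + 6.9 + 27.8 = 70.8.
Along x: (19192.9 + 27.8·x) / 70.8 = 516 (existing moment 8.8·636 + 5.2·456 + 8.8·681 + 5.4·326 + 7.9·139 + 6.9·344 = 19192.9) ⇒ x = (36532.8 − 19192.9) / 27.8 ≈ 623.74.
Along y: (41194.1 + 27.8·y) / 70.8 = 470 (existing moment 8.8·1218 + 5.2·864 + 8.8·1217 + 5.4·757 + 7.9·732 + 6.9·783 = 41194.1) ⇒ y = (33276.0 − 41194.1) / 27.8 ≈ -284.82.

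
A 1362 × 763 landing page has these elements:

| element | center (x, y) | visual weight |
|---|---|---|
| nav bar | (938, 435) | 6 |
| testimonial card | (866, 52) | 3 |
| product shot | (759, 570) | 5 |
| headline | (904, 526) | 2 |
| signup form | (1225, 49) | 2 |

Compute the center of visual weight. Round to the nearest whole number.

(904, 376)

Σw = 6 + 3 + 5 + 2 + 2 = 18.
Σw·x = 6·938 + 3·866 + 5·759 + 2·904 + 2·1225 = 16279, so x̄ = 16279/18 ≈ 904.39.
Σw·y = 6·435 + 3·52 + 5·570 + 2·526 + 2·49 = 6766, so ȳ = 6766/18 ≈ 375.89.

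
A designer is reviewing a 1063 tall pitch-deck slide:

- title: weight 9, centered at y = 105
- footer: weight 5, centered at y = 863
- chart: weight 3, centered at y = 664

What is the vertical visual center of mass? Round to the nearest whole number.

y ≈ 427

Σw = 9 + 5 + 3 = 17.
y: (9·105 + 5·863 + 3·664) / 17 = 7252 / 17 ≈ 426.59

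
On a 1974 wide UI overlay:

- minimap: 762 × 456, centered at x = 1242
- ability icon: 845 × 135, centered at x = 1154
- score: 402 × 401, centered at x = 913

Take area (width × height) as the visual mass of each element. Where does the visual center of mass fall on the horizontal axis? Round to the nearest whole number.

x ≈ 1141

Areas: minimap 762·456 = 347472, ability icon 845·135 = 114075, score 402·401 = 161202. Total weight = 622749.
Σw·x = 347472·1242 + 114075·1154 + 161202·913 = 710380200, so x̄ = 710380200/622749 ≈ 1140.72.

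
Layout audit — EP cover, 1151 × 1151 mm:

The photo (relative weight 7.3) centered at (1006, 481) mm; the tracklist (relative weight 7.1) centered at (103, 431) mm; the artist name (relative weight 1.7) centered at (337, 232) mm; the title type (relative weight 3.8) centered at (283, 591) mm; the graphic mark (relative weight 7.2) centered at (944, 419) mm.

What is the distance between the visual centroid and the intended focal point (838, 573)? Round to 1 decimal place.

Total weight = 7.3 + 7.1 + 1.7 + 3.8 + 7.2 = 27.1.
x: (7.3·1006 + 7.1·103 + 1.7·337 + 3.8·283 + 7.2·944) / 27.1 = 16520.2 / 27.1 ≈ 609.60
y: (7.3·481 + 7.1·431 + 1.7·232 + 3.8·591 + 7.2·419) / 27.1 = 12228.4 / 27.1 ≈ 451.23
From (838, 573): dx = -228.40, dy = -121.77, so the distance is √(dx²+dy²) ≈ 258.83.

≈ 258.8 mm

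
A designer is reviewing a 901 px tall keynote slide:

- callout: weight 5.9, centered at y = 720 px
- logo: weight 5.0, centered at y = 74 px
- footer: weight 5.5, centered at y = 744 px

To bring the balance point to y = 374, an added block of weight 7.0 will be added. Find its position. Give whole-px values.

After adding the added block, total weight = 5.9 + 5.0 + 5.5 + 7.0 = 23.4.
y: target moment 23.4×374 = 8751.6; current 5.9·720 + 5.0·74 + 5.5·744 = 8710.0; the added block supplies 41.6, so y = 41.6/7.0 ≈ 5.94.

y ≈ 6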